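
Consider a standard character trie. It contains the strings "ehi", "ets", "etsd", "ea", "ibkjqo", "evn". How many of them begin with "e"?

5

Traverse to the node for "e", then collect every word in that subtree.
Matches: "ea", "ehi", "ets", "etsd", "evn"
Count: 5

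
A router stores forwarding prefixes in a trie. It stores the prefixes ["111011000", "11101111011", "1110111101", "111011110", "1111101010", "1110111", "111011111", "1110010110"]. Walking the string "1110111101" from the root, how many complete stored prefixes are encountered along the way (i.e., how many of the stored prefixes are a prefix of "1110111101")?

3

Check each prefix of "1110111101" against the stored set — each match is an end-marker on the path.
Prefixes of the query that are stored words: "1110111", "111011110", "1110111101"
Count: 3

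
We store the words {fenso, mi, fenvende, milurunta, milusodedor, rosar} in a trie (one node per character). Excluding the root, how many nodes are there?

31

Trie structure (* marks end of a word):
(root)
├─ f
│  └─ e
│     └─ n
│        ├─ s
│        │  └─ o *
│        └─ v
│           └─ e
│              └─ n
│                 └─ d
│                    └─ e *
├─ m
│  └─ i *
│     └─ l
│        └─ u
│           ├─ r
│           │  └─ u
│           │     └─ n
│           │        └─ t
│           │           └─ a *
│           └─ s
│              └─ o
│                 └─ d
│                    └─ e
│                       └─ d
│                          └─ o
│                             └─ r *
└─ r
   └─ o
      └─ s
         └─ a
            └─ r *
Counting every labelled node above: 31.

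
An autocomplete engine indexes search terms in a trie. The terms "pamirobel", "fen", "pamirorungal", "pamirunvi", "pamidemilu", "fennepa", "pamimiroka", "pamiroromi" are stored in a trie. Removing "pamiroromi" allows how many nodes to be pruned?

Walk "pamiroromi" from the leaf back toward the root, removing each node that no remaining word uses.
The suffix "omi" (3 nodes) is used only by "pamiroromi"; the node for "pamiror" still has the child "u", so pruning stops there.
Nodes removed: 3

3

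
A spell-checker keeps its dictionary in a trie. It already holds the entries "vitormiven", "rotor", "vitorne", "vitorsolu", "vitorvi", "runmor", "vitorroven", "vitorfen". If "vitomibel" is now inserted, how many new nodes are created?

5

The longest prefix of "vitomibel" already in the trie is "vito" (length 4).
New nodes needed: |"vitomibel"| − 4 = 9 − 4 = 5.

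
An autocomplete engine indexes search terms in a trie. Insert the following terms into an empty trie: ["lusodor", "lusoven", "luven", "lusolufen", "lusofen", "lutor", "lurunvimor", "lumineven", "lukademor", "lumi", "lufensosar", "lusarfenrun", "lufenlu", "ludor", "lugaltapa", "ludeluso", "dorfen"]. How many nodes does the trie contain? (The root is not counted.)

For each word, the new-node count is its length minus the longest prefix already in the trie:
  "lusodor" → 7 new (l, u, s, o, d, o, r)
  "lusoven" → prefix "luso" already present; 3 new (v, e, n)
  "luven" → prefix "lu" already present; 3 new (v, e, n)
  "lusolufen" → prefix "luso" already present; 5 new (l, u, f, e, n)
  "lusofen" → prefix "luso" already present; 3 new (f, e, n)
  "lutor" → prefix "lu" already present; 3 new (t, o, r)
  "lurunvimor" → prefix "lu" already present; 8 new (r, u, n, v, i, m, o, r)
  "lumineven" → prefix "lu" already present; 7 new (m, i, n, e, v, e, n)
  "lukademor" → prefix "lu" already present; 7 new (k, a, d, e, m, o, r)
  "lumi" → prefix "lumi" already present; 0 new (none)
  "lufensosar" → prefix "lu" already present; 8 new (f, e, n, s, o, s, a, r)
  "lusarfenrun" → prefix "lus" already present; 8 new (a, r, f, e, n, r, u, n)
  "lufenlu" → prefix "lufen" already present; 2 new (l, u)
  "ludor" → prefix "lu" already present; 3 new (d, o, r)
  "lugaltapa" → prefix "lu" already present; 7 new (g, a, l, t, a, p, a)
  "ludeluso" → prefix "lud" already present; 5 new (e, l, u, s, o)
  "dorfen" → 6 new (d, o, r, f, e, n)
Total nodes = 7 + 3 + 3 + 5 + 3 + 3 + 8 + 7 + 7 + 0 + 8 + 8 + 2 + 3 + 7 + 5 + 6 = 85

85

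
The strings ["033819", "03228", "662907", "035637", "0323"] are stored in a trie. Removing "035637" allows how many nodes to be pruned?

A node on "035637"'s path can go only if nothing else ends at it or branches off below it.
The suffix "5637" (4 nodes) is used only by "035637"; the node for "03" still has the child "3", so pruning stops there.
Nodes removed: 4

4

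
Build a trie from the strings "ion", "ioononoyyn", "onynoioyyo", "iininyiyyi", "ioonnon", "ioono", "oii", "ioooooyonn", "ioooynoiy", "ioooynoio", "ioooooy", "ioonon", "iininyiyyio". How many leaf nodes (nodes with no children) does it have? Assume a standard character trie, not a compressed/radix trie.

9

Leaves are exactly the stored words that no other stored word extends.
Those words: "iininyiyyio", "ion", "ioonnon", "ioononoyyn", "ioooooyonn", "ioooynoio", "ioooynoiy", "oii", "onynoioyyo"
Leaf count: 9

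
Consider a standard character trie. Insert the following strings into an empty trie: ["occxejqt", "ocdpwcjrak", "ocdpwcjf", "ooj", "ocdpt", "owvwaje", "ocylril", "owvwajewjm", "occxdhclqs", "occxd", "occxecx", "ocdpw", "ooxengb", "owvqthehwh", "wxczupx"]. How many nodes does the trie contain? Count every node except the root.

Count nodes per top-level branch (shared prefixes stored once):
  'o'-branch (occxd, occxdhclqs, occxecx, occxejqt, ocdpt, ocdpw, ocdpwcjf, ocdpwcjrak, ocylril, ooj, ooxengb, owvqthehwh, owvwaje, owvwajewjm): 54 nodes
  'w'-branch (wxczupx): 7 nodes
Sum: 61

61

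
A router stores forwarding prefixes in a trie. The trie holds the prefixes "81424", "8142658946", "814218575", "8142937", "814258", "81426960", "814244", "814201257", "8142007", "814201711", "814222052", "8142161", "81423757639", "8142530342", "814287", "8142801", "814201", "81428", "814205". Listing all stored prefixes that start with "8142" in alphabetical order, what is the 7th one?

814218575

Filter for "8142…" and sort: "8142007", "814201", "814201257", "814201711", "814205", "8142161", "814218575", "814222052", "81423757639", "81424", "814244", "8142530342", "814258", "8142658946", "81426960", "81428", "8142801", "814287", "8142937"
Position 7: 814218575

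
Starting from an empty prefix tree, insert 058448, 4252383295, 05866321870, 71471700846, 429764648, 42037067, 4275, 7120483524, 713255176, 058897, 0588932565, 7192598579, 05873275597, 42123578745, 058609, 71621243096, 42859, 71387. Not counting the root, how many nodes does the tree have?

For each word, the new-node count is its length minus the longest prefix already in the trie:
  "058448" → 6 new (0, 5, 8, 4, 4, 8)
  "4252383295" → 10 new (4, 2, 5, 2, 3, 8, 3, 2, 9, 5)
  "05866321870" → prefix "058" already present; 8 new (6, 6, 3, 2, 1, 8, 7, 0)
  "71471700846" → 11 new (7, 1, 4, 7, 1, 7, 0, 0, 8, 4, 6)
  "429764648" → prefix "42" already present; 7 new (9, 7, 6, 4, 6, 4, 8)
  "42037067" → prefix "42" already present; 6 new (0, 3, 7, 0, 6, 7)
  "4275" → prefix "42" already present; 2 new (7, 5)
  "7120483524" → prefix "71" already present; 8 new (2, 0, 4, 8, 3, 5, 2, 4)
  "713255176" → prefix "71" already present; 7 new (3, 2, 5, 5, 1, 7, 6)
  "058897" → prefix "058" already present; 3 new (8, 9, 7)
  "0588932565" → prefix "05889" already present; 5 new (3, 2, 5, 6, 5)
  "7192598579" → prefix "71" already present; 8 new (9, 2, 5, 9, 8, 5, 7, 9)
  "05873275597" → prefix "058" already present; 8 new (7, 3, 2, 7, 5, 5, 9, 7)
  "42123578745" → prefix "42" already present; 9 new (1, 2, 3, 5, 7, 8, 7, 4, 5)
  "058609" → prefix "0586" already present; 2 new (0, 9)
  "71621243096" → prefix "71" already present; 9 new (6, 2, 1, 2, 4, 3, 0, 9, 6)
  "42859" → prefix "42" already present; 3 new (8, 5, 9)
  "71387" → prefix "713" already present; 2 new (8, 7)
Total nodes = 6 + 10 + 8 + 11 + 7 + 6 + 2 + 8 + 7 + 3 + 5 + 8 + 8 + 9 + 2 + 9 + 3 + 2 = 114

114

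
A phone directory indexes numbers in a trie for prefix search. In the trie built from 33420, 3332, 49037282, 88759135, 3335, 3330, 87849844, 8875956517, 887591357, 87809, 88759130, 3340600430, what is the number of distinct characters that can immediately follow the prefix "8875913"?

Walk "8875913" from the root, arriving at one node.
Characters that immediately follow "8875913" among the stored strings: {0, 5}.
That node has 2 child edges.

2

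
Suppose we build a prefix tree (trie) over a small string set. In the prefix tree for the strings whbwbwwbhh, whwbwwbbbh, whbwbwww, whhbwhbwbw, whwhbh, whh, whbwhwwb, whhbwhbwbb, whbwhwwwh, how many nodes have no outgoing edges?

8

Leaves are exactly the stored words that no other stored word extends.
Those words: "whbwbwwbhh", "whbwbwww", "whbwhwwb", "whbwhwwwh", "whhbwhbwbb", "whhbwhbwbw", "whwbwwbbbh", "whwhbh"
Leaf count: 8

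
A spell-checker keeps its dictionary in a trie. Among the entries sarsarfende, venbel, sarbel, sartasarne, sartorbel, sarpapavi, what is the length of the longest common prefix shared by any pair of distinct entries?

4

The deepest shared node is where two words last agree before diverging.
"sartasarne" and "sartorbel" agree on "sart" (4 characters) before diverging; nothing deeper is shared.
Longest shared-prefix length: 4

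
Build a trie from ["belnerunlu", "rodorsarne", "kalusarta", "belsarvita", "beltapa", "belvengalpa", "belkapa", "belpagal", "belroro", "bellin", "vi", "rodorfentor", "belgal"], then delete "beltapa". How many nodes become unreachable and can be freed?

A node on "beltapa"'s path can go only if nothing else ends at it or branches off below it.
The suffix "tapa" (4 nodes) is used only by "beltapa"; the node for "bel" still has the child "n", so pruning stops there.
Nodes removed: 4

4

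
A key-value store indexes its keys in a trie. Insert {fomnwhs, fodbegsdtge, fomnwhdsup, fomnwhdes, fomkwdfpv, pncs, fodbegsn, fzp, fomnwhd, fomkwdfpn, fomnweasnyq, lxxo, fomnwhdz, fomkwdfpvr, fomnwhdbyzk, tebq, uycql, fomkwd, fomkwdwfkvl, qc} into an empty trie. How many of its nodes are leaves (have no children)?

A leaf is a node with no children — equivalently, the end of a word that is not a proper prefix of any other stored word.
Those words: "fodbegsdtge", "fodbegsn", "fomkwdfpn", "fomkwdfpvr", "fomkwdwfkvl", "fomnweasnyq", "fomnwhdbyzk", "fomnwhdes", "fomnwhdsup", "fomnwhdz", "fomnwhs", "fzp", "lxxo", "pncs", "qc", "tebq", "uycql"
Leaf count: 17

17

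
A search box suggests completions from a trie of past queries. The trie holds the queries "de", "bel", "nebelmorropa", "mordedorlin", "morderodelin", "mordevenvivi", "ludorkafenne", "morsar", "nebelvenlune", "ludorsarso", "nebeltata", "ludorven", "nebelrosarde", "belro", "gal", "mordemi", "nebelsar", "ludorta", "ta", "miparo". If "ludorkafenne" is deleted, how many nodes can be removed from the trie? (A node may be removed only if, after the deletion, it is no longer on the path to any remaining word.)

Walk "ludorkafenne" from the leaf back toward the root, removing each node that no remaining word uses.
The suffix "kafenne" (7 nodes) is used only by "ludorkafenne"; the node for "ludor" still has the child "s", so pruning stops there.
Nodes removed: 7

7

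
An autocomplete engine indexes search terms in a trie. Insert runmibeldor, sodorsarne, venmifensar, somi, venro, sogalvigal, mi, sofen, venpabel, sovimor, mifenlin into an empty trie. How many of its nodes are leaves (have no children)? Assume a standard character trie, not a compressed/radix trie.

10

A leaf is a node with no children — equivalently, the end of a word that is not a proper prefix of any other stored word.
Those words: "mifenlin", "runmibeldor", "sodorsarne", "sofen", "sogalvigal", "somi", "sovimor", "venmifensar", "venpabel", "venro"
Leaf count: 10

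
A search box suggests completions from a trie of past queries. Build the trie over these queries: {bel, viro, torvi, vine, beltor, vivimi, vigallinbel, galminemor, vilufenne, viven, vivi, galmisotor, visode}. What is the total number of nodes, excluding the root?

58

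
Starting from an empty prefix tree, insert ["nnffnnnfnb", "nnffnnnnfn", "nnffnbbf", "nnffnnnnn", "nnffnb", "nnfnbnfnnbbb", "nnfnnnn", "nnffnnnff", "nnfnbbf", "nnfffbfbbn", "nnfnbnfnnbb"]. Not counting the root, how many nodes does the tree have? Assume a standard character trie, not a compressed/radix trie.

38

Trie structure (* marks end of a word):
(root)
└─ n
   └─ n
      └─ f
         ├─ f
         │  ├─ f
         │  │  └─ b
         │  │     └─ f
         │  │        └─ b
         │  │           └─ b
         │  │              └─ n *
         │  └─ n
         │     ├─ b *
         │     │  └─ b
         │     │     └─ f *
         │     └─ n
         │        └─ n
         │           ├─ f
         │           │  ├─ f *
         │           │  └─ n
         │           │     └─ b *
         │           └─ n
         │              ├─ f
         │              │  └─ n *
         │              └─ n *
         └─ n
            ├─ b
            │  ├─ b
            │  │  └─ f *
            │  └─ n
            │     └─ f
            │        └─ n
            │           └─ n
            │              └─ b
            │                 └─ b *
            │                    └─ b *
            └─ n
               └─ n
                  └─ n *
Counting every labelled node above: 38.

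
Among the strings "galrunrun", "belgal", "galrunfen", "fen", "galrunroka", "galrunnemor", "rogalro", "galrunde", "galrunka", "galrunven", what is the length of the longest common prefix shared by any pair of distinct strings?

Equivalently: take the maximum, over all pairs, of their longest common prefix length.
e.g. "galrunroka" and "galrunrun" share the prefix "galrunr" of length 7; no pair shares a longer one.
Longest shared-prefix length: 7

7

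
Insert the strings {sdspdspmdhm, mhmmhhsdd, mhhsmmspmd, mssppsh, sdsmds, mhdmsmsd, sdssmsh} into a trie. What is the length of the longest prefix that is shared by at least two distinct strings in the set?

3

Equivalently: take the maximum, over all pairs, of their longest common prefix length.
"sdsmds" and "sdspdspmdhm" agree on "sds" (3 characters) before diverging; nothing deeper is shared.
Longest shared-prefix length: 3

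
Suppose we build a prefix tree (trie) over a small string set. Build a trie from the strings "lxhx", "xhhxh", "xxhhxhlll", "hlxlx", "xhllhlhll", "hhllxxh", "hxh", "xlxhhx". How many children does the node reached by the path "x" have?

3

Follow the path "x" to its node, then look at its outgoing edges.
Characters that immediately follow "x" among the stored strings: {h, l, x}.
That node has 3 child edges.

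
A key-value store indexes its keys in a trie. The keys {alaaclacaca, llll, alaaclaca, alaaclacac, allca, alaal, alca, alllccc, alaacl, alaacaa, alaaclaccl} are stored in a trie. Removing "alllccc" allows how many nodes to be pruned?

4

After clearing the end-marker at "alllccc", prune upward until reaching a node still needed by another word.
The suffix "lccc" (4 nodes) is used only by "alllccc"; the node for "all" still has the child "c", so pruning stops there.
Nodes removed: 4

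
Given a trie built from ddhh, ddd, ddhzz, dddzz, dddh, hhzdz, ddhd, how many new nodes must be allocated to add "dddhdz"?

2

Walking "dddhdz" from the root, the first 4 characters ("dddh") follow existing edges; "d" is the first miss.
New nodes needed: |"dddhdz"| − 4 = 6 − 4 = 2.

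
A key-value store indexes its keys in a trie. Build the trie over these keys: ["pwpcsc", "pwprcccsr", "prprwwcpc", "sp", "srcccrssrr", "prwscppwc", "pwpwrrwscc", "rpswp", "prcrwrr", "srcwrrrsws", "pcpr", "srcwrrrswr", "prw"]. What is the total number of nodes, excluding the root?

66

Insert word by word; a character creates a node only if that edge doesn't already exist:
  "pwpcsc" → 6 new (p, w, p, c, s, c)
  "pwprcccsr" → prefix "pwp" already present; 6 new (r, c, c, c, s, r)
  "prprwwcpc" → prefix "p" already present; 8 new (r, p, r, w, w, c, p, c)
  "sp" → 2 new (s, p)
  "srcccrssrr" → prefix "s" already present; 9 new (r, c, c, c, r, s, s, r, r)
  "prwscppwc" → prefix "pr" already present; 7 new (w, s, c, p, p, w, c)
  "pwpwrrwscc" → prefix "pwp" already present; 7 new (w, r, r, w, s, c, c)
  "rpswp" → 5 new (r, p, s, w, p)
  "prcrwrr" → prefix "pr" already present; 5 new (c, r, w, r, r)
  "srcwrrrsws" → prefix "src" already present; 7 new (w, r, r, r, s, w, s)
  "pcpr" → prefix "p" already present; 3 new (c, p, r)
  "srcwrrrswr" → prefix "srcwrrrsw" already present; 1 new (r)
  "prw" → prefix "prw" already present; 0 new (none)
Total nodes = 6 + 6 + 8 + 2 + 9 + 7 + 7 + 5 + 5 + 7 + 3 + 1 + 0 = 66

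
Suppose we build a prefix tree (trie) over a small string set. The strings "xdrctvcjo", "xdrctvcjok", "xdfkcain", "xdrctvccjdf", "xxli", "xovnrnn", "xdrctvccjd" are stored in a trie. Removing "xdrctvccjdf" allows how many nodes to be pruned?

Walk "xdrctvccjdf" from the leaf back toward the root, removing each node that no remaining word uses.
The suffix "f" (1 node) is used only by "xdrctvccjdf"; "xdrctvccjd" is itself a stored word, so pruning stops there.
Nodes removed: 1

1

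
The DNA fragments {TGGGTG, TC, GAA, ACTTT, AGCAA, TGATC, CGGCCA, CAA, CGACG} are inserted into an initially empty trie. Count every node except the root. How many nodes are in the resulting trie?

Trie structure (* marks end of a word):
(root)
├─ A
│  ├─ C
│  │  └─ T
│  │     └─ T
│  │        └─ T *
│  └─ G
│     └─ C
│        └─ A
│           └─ A *
├─ C
│  ├─ A
│  │  └─ A *
│  └─ G
│     ├─ A
│     │  └─ C
│     │     └─ G *
│     └─ G
│        └─ C
│           └─ C
│              └─ A *
├─ G
│  └─ A
│     └─ A *
└─ T
   ├─ C *
   └─ G
      ├─ A
      │  └─ T
      │     └─ C *
      └─ G
         └─ G
            └─ T
               └─ G *
Counting every labelled node above: 33.

33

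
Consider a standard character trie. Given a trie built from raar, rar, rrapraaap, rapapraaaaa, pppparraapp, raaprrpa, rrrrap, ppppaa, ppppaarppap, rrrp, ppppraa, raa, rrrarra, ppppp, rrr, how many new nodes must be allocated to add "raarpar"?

3

"raar" is already a path in the trie; the remaining "par" must be added.
New nodes needed: |"raarpar"| − 4 = 7 − 4 = 3.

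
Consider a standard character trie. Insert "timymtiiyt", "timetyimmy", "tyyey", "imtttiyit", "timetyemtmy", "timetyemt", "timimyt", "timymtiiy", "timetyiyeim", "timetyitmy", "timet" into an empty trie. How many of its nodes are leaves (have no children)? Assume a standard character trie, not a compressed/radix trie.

8

A leaf is a node with no children — equivalently, the end of a word that is not a proper prefix of any other stored word.
Those words: "imtttiyit", "timetyemtmy", "timetyimmy", "timetyitmy", "timetyiyeim", "timimyt", "timymtiiyt", "tyyey"
Leaf count: 8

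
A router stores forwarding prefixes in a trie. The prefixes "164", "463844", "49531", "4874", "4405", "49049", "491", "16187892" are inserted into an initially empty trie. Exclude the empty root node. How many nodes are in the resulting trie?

Insert word by word; a character creates a node only if that edge doesn't already exist:
  "164" → 3 new (1, 6, 4)
  "463844" → 6 new (4, 6, 3, 8, 4, 4)
  "49531" → prefix "4" already present; 4 new (9, 5, 3, 1)
  "4874" → prefix "4" already present; 3 new (8, 7, 4)
  "4405" → prefix "4" already present; 3 new (4, 0, 5)
  "49049" → prefix "49" already present; 3 new (0, 4, 9)
  "491" → prefix "49" already present; 1 new (1)
  "16187892" → prefix "16" already present; 6 new (1, 8, 7, 8, 9, 2)
Total nodes = 3 + 6 + 4 + 3 + 3 + 3 + 1 + 6 = 29

29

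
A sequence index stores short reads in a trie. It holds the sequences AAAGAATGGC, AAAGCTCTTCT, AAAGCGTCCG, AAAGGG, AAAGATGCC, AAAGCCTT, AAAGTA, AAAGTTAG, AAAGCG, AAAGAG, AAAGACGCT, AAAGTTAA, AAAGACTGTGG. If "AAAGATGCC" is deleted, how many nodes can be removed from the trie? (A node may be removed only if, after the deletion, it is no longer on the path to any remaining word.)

A node on "AAAGATGCC"'s path can go only if nothing else ends at it or branches off below it.
The suffix "TGCC" (4 nodes) is used only by "AAAGATGCC"; the node for "AAAGA" still has the child "A", so pruning stops there.
Nodes removed: 4

4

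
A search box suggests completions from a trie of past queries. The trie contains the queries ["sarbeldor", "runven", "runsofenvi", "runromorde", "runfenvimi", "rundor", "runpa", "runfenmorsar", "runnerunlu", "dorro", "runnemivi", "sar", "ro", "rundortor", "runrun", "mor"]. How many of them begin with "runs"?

Walk to "runs"; the words in its subtree are exactly those with that prefix.
Matches: "runsofenvi"
Count: 1

1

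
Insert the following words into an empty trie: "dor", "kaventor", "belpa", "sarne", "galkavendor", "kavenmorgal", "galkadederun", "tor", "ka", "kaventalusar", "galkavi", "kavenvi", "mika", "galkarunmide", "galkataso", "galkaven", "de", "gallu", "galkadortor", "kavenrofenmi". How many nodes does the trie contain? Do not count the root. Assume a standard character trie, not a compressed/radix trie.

87

Insert word by word; a character creates a node only if that edge doesn't already exist:
  "dor" → 3 new (d, o, r)
  "kaventor" → 8 new (k, a, v, e, n, t, o, r)
  "belpa" → 5 new (b, e, l, p, a)
  "sarne" → 5 new (s, a, r, n, e)
  "galkavendor" → 11 new (g, a, l, k, a, v, e, n, d, o, r)
  "kavenmorgal" → prefix "kaven" already present; 6 new (m, o, r, g, a, l)
  "galkadederun" → prefix "galka" already present; 7 new (d, e, d, e, r, u, n)
  "tor" → 3 new (t, o, r)
  "ka" → prefix "ka" already present; 0 new (none)
  "kaventalusar" → prefix "kavent" already present; 6 new (a, l, u, s, a, r)
  "galkavi" → prefix "galkav" already present; 1 new (i)
  "kavenvi" → prefix "kaven" already present; 2 new (v, i)
  "mika" → 4 new (m, i, k, a)
  "galkarunmide" → prefix "galka" already present; 7 new (r, u, n, m, i, d, e)
  "galkataso" → prefix "galka" already present; 4 new (t, a, s, o)
  "galkaven" → prefix "galkaven" already present; 0 new (none)
  "de" → prefix "d" already present; 1 new (e)
  "gallu" → prefix "gal" already present; 2 new (l, u)
  "galkadortor" → prefix "galkad" already present; 5 new (o, r, t, o, r)
  "kavenrofenmi" → prefix "kaven" already present; 7 new (r, o, f, e, n, m, i)
Total nodes = 3 + 8 + 5 + 5 + 11 + 6 + 7 + 3 + 0 + 6 + 1 + 2 + 4 + 7 + 4 + 0 + 1 + 2 + 5 + 7 = 87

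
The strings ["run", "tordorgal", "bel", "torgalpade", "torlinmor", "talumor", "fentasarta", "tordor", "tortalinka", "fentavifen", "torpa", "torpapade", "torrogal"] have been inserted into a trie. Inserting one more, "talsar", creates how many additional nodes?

3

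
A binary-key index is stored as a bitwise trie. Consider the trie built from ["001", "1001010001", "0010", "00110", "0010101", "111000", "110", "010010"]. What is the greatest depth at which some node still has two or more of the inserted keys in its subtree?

4

Equivalently: take the maximum, over all pairs, of their longest common prefix length.
"0010" and "0010101" agree on "0010" (4 characters) before diverging; nothing deeper is shared.
Longest shared-prefix length: 4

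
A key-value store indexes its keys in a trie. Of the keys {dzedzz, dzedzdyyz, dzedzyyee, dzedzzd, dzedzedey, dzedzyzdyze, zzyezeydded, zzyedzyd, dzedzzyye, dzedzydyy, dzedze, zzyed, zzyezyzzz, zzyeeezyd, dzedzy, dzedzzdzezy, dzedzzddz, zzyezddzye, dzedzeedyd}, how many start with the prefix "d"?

13

Walk to "d"; the words in its subtree are exactly those with that prefix.
Words under "d": dzedzdyyz, dzedze, dzedzedey, dzedzeedyd, dzedzy, dzedzydyy, dzedzyyee, dzedzyzdyze, dzedzz, dzedzzd, dzedzzddz, dzedzzdzezy, dzedzzyye
Count: 13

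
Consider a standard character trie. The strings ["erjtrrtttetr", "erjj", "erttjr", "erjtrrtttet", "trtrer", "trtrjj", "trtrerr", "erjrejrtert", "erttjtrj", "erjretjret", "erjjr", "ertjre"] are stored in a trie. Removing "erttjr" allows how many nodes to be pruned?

A node on "erttjr"'s path can go only if nothing else ends at it or branches off below it.
The suffix "r" (1 node) is used only by "erttjr"; the node for "erttj" still has the child "t", so pruning stops there.
Nodes removed: 1

1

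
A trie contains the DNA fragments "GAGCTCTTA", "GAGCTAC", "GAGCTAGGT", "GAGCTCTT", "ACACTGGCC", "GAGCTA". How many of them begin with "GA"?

5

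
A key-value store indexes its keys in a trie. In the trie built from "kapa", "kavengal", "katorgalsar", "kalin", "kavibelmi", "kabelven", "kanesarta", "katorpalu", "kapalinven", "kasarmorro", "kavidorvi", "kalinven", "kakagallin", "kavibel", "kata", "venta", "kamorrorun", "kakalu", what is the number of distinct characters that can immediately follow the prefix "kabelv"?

1

Follow the path "kabelv" to its node, then look at its outgoing edges.
Distinct next characters after "kabelv": e.
That node has 1 child edge.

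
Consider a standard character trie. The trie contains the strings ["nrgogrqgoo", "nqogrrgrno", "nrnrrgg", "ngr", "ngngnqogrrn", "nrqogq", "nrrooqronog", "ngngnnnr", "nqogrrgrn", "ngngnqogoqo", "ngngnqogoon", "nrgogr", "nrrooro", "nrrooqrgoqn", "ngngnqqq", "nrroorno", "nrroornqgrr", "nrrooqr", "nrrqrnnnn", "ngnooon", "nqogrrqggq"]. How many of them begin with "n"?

21

Traverse to the node for "n", then collect every word in that subtree.
Words under "n": ngngnnnr, ngngnqogoon, ngngnqogoqo, ngngnqogrrn, ngngnqqq, ngnooon, ngr, nqogrrgrn, nqogrrgrno, nqogrrqggq, nrgogr, nrgogrqgoo, nrnrrgg, nrqogq, nrrooqr, nrrooqrgoqn, nrrooqronog, nrroorno, nrroornqgrr, nrrooro, nrrqrnnnn
Count: 21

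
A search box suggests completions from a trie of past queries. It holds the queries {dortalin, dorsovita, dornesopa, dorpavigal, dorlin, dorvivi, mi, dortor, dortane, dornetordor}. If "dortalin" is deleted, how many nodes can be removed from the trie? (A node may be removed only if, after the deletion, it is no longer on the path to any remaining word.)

3

After clearing the end-marker at "dortalin", prune upward until reaching a node still needed by another word.
The suffix "lin" (3 nodes) is used only by "dortalin"; the node for "dorta" still has the child "n", so pruning stops there.
Nodes removed: 3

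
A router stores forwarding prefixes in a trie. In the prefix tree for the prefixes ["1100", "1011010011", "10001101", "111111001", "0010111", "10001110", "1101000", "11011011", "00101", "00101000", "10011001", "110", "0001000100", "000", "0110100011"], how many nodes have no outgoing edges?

12

A leaf is a node with no children — equivalently, the end of a word that is not a proper prefix of any other stored word.
Those words: "0001000100", "00101000", "0010111", "0110100011", "10001101", "10001110", "10011001", "1011010011", "1100", "1101000", "11011011", "111111001"
Leaf count: 12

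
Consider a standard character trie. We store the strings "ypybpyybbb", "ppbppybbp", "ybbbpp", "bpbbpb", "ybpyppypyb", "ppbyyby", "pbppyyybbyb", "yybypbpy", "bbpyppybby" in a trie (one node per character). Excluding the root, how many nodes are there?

68

Count nodes per top-level branch (shared prefixes stored once):
  'b'-branch (bbpyppybby, bpbbpb): 15 nodes
  'p'-branch (pbppyyybbyb, ppbppybbp, ppbyyby): 23 nodes
  'y'-branch (ybbbpp, ybpyppypyb, ypybpyybbb, yybypbpy): 30 nodes
Sum: 68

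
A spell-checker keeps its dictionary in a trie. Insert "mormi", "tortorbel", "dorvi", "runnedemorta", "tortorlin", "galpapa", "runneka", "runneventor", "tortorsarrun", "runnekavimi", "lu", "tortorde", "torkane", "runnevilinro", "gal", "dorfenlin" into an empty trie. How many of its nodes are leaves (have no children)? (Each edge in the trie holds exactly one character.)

14

A leaf is a node with no children — equivalently, the end of a word that is not a proper prefix of any other stored word.
Those words: "dorfenlin", "dorvi", "galpapa", "lu", "mormi", "runnedemorta", "runnekavimi", "runneventor", "runnevilinro", "torkane", "tortorbel", "tortorde", "tortorlin", "tortorsarrun"
Leaf count: 14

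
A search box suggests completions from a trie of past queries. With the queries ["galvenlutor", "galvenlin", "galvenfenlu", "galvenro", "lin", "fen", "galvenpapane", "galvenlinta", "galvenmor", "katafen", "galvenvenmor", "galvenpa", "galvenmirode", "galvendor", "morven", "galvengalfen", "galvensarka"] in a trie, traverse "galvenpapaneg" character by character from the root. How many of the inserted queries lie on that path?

2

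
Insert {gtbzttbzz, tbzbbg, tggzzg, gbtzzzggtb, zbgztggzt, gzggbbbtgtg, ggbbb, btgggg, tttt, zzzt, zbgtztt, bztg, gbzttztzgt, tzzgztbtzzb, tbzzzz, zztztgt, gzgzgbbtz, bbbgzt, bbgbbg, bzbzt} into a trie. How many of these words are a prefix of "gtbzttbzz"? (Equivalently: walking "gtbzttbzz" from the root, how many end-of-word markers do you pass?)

1

Check each prefix of "gtbzttbzz" against the stored set — each match is an end-marker on the path.
Prefixes of the query that are stored words: "gtbzttbzz"
Count: 1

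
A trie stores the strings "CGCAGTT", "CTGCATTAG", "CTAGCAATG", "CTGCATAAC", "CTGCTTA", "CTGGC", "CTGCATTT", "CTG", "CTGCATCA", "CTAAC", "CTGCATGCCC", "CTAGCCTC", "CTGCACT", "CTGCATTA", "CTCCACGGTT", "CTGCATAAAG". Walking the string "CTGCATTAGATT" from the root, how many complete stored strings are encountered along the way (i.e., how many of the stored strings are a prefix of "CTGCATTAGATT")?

Walk "CTGCATTAGATT" from the root; an end-of-word marker is hit whenever a stored word is a prefix of "CTGCATTAGATT".
Prefixes of the query that are stored words: "CTG", "CTGCATTA", "CTGCATTAG"
Count: 3

3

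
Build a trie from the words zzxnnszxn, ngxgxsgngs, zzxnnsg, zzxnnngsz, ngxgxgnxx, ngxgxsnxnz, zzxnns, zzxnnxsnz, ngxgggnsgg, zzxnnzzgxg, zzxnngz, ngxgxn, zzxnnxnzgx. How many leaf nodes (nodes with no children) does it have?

12

Leaves are exactly the stored words that no other stored word extends.
Those words: "ngxgggnsgg", "ngxgxgnxx", "ngxgxn", "ngxgxsgngs", "ngxgxsnxnz", "zzxnngz", "zzxnnngsz", "zzxnnsg", "zzxnnszxn", "zzxnnxnzgx", "zzxnnxsnz", "zzxnnzzgxg"
Leaf count: 12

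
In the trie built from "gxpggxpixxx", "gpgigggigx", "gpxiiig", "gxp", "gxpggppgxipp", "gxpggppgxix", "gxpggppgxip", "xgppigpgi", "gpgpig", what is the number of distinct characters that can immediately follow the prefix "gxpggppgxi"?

2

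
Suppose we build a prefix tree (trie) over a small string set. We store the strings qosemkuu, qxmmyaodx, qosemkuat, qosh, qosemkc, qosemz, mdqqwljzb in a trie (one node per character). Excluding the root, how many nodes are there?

Trace insertions, counting only characters that open a new branch:
  "qosemkuu" → 8 new (q, o, s, e, m, k, u, u)
  "qxmmyaodx" → prefix "q" already present; 8 new (x, m, m, y, a, o, d, x)
  "qosemkuat" → prefix "qosemku" already present; 2 new (a, t)
  "qosh" → prefix "qos" already present; 1 new (h)
  "qosemkc" → prefix "qosemk" already present; 1 new (c)
  "qosemz" → prefix "qosem" already present; 1 new (z)
  "mdqqwljzb" → 9 new (m, d, q, q, w, l, j, z, b)
Total nodes = 8 + 8 + 2 + 1 + 1 + 1 + 9 = 30

30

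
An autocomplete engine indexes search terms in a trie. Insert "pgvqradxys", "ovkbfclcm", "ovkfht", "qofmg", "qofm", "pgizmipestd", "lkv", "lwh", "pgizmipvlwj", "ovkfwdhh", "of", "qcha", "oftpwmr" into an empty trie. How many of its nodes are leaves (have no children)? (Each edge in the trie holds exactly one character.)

11

Leaves are exactly the stored words that no other stored word extends.
Those words: "lkv", "lwh", "oftpwmr", "ovkbfclcm", "ovkfht", "ovkfwdhh", "pgizmipestd", "pgizmipvlwj", "pgvqradxys", "qcha", "qofmg"
Leaf count: 11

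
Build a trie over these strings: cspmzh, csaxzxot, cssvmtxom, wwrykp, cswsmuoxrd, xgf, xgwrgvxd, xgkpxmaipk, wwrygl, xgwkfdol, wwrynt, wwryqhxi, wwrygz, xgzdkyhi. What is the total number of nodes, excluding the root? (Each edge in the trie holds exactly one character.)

70

Count nodes per top-level branch (shared prefixes stored once):
  'c'-branch (csaxzxot, cspmzh, cssvmtxom, cswsmuoxrd): 27 nodes
  'w'-branch (wwrygl, wwrygz, wwrykp, wwrynt, wwryqhxi): 15 nodes
  'x'-branch (xgf, xgkpxmaipk, xgwkfdol, xgwrgvxd, xgzdkyhi): 28 nodes
Sum: 70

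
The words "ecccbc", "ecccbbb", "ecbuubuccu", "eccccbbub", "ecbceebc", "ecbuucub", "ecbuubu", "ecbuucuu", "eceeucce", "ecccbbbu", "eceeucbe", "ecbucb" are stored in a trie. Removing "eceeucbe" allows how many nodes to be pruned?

Walk "eceeucbe" from the leaf back toward the root, removing each node that no remaining word uses.
The suffix "be" (2 nodes) is used only by "eceeucbe"; the node for "eceeuc" still has the child "c", so pruning stops there.
Nodes removed: 2

2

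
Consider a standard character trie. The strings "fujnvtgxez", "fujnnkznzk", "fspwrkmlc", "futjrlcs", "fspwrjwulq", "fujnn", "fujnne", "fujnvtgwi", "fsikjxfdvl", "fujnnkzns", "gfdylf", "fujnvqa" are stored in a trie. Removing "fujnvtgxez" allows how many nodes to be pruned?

3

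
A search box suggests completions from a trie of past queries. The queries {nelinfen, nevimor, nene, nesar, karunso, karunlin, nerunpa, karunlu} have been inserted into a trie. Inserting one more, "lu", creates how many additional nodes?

No existing word starts with "l", so every character of "lu" needs a new node.
2 − 0 = 2 new nodes.

2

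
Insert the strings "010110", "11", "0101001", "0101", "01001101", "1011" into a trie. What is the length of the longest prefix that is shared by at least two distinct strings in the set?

Look for the deepest trie node that still has at least two words in its subtree.
"0101" and "0101001" agree on "0101" (4 characters) before diverging; nothing deeper is shared.
Longest shared-prefix length: 4

4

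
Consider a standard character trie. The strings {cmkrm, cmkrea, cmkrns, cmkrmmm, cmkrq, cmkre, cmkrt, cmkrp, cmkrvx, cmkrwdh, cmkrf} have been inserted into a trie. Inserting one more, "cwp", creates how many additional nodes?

"c" is already a path in the trie; the remaining "wp" must be added.
New nodes needed: |"cwp"| − 1 = 3 − 1 = 2.

2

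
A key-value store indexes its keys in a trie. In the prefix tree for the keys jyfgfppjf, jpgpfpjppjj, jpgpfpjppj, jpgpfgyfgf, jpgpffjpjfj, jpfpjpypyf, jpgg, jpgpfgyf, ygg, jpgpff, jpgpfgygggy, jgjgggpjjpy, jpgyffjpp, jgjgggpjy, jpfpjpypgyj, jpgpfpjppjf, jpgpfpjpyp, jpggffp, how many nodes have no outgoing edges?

14

A leaf is a node with no children — equivalently, the end of a word that is not a proper prefix of any other stored word.
Those words: "jgjgggpjjpy", "jgjgggpjy", "jpfpjpypgyj", "jpfpjpypyf", "jpggffp", "jpgpffjpjfj", "jpgpfgyfgf", "jpgpfgygggy", "jpgpfpjppjf", "jpgpfpjppjj", "jpgpfpjpyp", "jpgyffjpp", "jyfgfppjf", "ygg"
Leaf count: 14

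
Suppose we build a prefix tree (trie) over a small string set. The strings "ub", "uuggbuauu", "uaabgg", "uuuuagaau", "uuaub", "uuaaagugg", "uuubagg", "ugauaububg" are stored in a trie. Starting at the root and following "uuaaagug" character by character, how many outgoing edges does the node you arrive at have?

Follow the path "uuaaagug" to its node, then look at its outgoing edges.
Distinct next characters after "uuaaagug": g.
That node has 1 child edge.

1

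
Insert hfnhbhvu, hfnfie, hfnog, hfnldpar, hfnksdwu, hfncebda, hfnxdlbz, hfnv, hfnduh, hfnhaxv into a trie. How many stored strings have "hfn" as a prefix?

10

Traverse to the node for "hfn", then collect every word in that subtree.
Words under "hfn": hfncebda, hfnduh, hfnfie, hfnhaxv, hfnhbhvu, hfnksdwu, hfnldpar, hfnog, hfnv, hfnxdlbz
Count: 10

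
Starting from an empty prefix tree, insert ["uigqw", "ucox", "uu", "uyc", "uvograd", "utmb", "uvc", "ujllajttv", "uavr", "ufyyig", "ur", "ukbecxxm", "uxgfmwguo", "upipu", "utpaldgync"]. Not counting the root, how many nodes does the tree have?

65

Count nodes per top-level branch (shared prefixes stored once):
  'u'-branch (uavr, ucox, ufyyig, uigqw, ujllajttv, ukbecxxm, upipu, ur, utmb, utpaldgync, uu, uvc, uvograd, uxgfmwguo, uyc): 65 nodes
Sum: 65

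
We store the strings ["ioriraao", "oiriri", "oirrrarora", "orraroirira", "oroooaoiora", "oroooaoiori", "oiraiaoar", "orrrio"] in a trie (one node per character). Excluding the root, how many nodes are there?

50

Trace insertions, counting only characters that open a new branch:
  "ioriraao" → 8 new (i, o, r, i, r, a, a, o)
  "oiriri" → 6 new (o, i, r, i, r, i)
  "oirrrarora" → prefix "oir" already present; 7 new (r, r, a, r, o, r, a)
  "orraroirira" → prefix "o" already present; 10 new (r, r, a, r, o, i, r, i, r, a)
  "oroooaoiora" → prefix "or" already present; 9 new (o, o, o, a, o, i, o, r, a)
  "oroooaoiori" → prefix "oroooaoior" already present; 1 new (i)
  "oiraiaoar" → prefix "oir" already present; 6 new (a, i, a, o, a, r)
  "orrrio" → prefix "orr" already present; 3 new (r, i, o)
Total nodes = 8 + 6 + 7 + 10 + 9 + 1 + 6 + 3 = 50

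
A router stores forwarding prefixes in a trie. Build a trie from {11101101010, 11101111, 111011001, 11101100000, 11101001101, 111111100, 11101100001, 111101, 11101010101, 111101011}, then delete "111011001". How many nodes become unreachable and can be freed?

Walk "111011001" from the leaf back toward the root, removing each node that no remaining word uses.
The suffix "1" (1 node) is used only by "111011001"; the node for "11101100" still has the child "0", so pruning stops there.
Nodes removed: 1

1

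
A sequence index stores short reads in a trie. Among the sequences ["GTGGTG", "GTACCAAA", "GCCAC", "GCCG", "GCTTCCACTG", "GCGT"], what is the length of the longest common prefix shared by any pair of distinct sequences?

3

Look for the deepest trie node that still has at least two words in its subtree.
"GCCAC" and "GCCG" agree on "GCC" (3 characters) before diverging; nothing deeper is shared.
Longest shared-prefix length: 3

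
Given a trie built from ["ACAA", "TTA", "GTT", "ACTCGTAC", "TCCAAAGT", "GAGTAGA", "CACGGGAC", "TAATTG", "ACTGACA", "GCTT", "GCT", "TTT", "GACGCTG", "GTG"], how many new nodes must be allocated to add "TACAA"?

"TA" is already a path in the trie; the remaining "CAA" must be added.
New nodes needed: |"TACAA"| − 2 = 5 − 2 = 3.

3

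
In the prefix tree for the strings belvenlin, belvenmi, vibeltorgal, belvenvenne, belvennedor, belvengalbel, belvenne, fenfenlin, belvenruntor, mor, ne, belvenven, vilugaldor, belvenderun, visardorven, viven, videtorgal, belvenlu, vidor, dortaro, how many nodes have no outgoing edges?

18

Leaves are exactly the stored words that no other stored word extends.
Those words: "belvenderun", "belvengalbel", "belvenlin", "belvenlu", "belvenmi", "belvennedor", "belvenruntor", "belvenvenne", "dortaro", "fenfenlin", "mor", "ne", "vibeltorgal", "videtorgal", "vidor", "vilugaldor", "visardorven", "viven"
Leaf count: 18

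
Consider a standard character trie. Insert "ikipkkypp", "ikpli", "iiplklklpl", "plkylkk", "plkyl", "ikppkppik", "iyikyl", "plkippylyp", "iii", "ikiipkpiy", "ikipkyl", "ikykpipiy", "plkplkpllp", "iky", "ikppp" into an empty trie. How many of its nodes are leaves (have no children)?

Leaves are exactly the stored words that no other stored word extends.
Those words: "iii", "iiplklklpl", "ikiipkpiy", "ikipkkypp", "ikipkyl", "ikpli", "ikppkppik", "ikppp", "ikykpipiy", "iyikyl", "plkippylyp", "plkplkpllp", "plkylkk"
Leaf count: 13

13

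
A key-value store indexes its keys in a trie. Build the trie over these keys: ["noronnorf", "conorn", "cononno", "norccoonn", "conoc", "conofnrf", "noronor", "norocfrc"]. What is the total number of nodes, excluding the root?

35

Count nodes per top-level branch (shared prefixes stored once):
  'c'-branch (conoc, conofnrf, cononno, conorn): 14 nodes
  'n'-branch (norccoonn, norocfrc, noronnorf, noronor): 21 nodes
Sum: 35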